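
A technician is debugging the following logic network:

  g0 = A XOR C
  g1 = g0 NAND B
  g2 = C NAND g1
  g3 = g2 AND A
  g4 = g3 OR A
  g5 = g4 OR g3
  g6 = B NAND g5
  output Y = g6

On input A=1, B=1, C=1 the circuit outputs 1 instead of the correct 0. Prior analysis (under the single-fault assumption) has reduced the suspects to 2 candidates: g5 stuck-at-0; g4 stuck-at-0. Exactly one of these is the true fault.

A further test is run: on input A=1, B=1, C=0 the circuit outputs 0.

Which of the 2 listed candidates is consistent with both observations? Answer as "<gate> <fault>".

g4 stuck-at-0

Evaluate each candidate on input A=1, B=1, C=0:
  g5 stuck-at-0: g0=1, g1=0, g2=1, g3=1, g4=1, g5=0 [stuck-at-0], g6=1 → 1 — eliminated
  g4 stuck-at-0: g0=1, g1=0, g2=1, g3=1, g4=0 [stuck-at-0], g5=1, g6=0 → 0 — matches
Only g4 stuck-at-0 reproduces the observed 0.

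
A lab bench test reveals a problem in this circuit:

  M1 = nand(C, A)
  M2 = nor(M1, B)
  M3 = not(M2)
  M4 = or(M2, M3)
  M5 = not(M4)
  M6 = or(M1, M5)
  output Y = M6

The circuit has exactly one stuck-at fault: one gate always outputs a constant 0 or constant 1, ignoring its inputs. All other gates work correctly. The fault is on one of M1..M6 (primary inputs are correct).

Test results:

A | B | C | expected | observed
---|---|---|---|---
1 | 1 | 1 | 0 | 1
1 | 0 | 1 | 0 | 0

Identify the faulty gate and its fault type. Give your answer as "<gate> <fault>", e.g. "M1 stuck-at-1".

Fault-free values for test 1 (A=1, B=1, C=1): M1=0, M2=0, M3=1, M4=1, M5=0, M6=0, giving Y=0. Observed 1.
Test 1: faults giving observed 1 are {M1 stuck-at-1, M3 stuck-at-0, M4 stuck-at-0, M5 stuck-at-1, M6 stuck-at-1}.
Test 2 (A=1, B=0, C=1): fault-free M1=0, M2=1, M3=0, M4=1, M5=0, M6=0 → 0; observed 0. Eliminates M1 stuck-at-1, M4 stuck-at-0, M5 stuck-at-1, M6 stuck-at-1.
Only M3 stuck-at-0 is consistent with every test.

M3 stuck-at-0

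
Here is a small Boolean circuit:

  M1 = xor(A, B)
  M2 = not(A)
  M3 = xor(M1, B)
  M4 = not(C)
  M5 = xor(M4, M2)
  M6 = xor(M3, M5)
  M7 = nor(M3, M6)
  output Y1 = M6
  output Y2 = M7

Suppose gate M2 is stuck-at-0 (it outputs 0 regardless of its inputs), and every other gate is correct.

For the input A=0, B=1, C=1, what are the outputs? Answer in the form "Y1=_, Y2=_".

Propagate with M2 forced: M1=1, M2=0 [stuck-at-0], M3=0, M4=0, M5=0, M6=0, M7=1.
So the outputs are Y1=0, Y2=1. (Without the fault they would be Y1=1, Y2=0.)

Y1=0, Y2=1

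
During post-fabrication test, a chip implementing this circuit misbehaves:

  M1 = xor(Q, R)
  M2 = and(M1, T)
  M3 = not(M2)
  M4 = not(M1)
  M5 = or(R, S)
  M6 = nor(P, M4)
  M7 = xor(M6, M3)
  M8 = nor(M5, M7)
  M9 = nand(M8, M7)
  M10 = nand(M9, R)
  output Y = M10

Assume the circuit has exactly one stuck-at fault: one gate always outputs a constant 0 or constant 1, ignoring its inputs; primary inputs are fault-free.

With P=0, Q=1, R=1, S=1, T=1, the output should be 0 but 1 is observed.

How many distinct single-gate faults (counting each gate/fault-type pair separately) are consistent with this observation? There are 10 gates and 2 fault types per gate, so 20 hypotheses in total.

3

Fault-free: M1=0, M2=0, M3=1, M4=1, M5=1, M6=0, M7=1, M8=0, M9=1, M10=0 → 0. Observed 1.
  M1: none of the 2 fault types match ✗
  M2: none of the 2 fault types match ✗
  M3: none of the 2 fault types match ✗
  M4: none of the 2 fault types match ✗
  M5: none of the 2 fault types match ✗
  M6: none of the 2 fault types match ✗
  M7: none of the 2 fault types match ✗
  M8: stuck-at-1 ✓; others ✗
  M9: stuck-at-0 ✓; others ✗
  M10: stuck-at-1 ✓; others ✗
Consistent faults: {M8 stuck-at-1, M9 stuck-at-0, M10 stuck-at-1} — 3 in all.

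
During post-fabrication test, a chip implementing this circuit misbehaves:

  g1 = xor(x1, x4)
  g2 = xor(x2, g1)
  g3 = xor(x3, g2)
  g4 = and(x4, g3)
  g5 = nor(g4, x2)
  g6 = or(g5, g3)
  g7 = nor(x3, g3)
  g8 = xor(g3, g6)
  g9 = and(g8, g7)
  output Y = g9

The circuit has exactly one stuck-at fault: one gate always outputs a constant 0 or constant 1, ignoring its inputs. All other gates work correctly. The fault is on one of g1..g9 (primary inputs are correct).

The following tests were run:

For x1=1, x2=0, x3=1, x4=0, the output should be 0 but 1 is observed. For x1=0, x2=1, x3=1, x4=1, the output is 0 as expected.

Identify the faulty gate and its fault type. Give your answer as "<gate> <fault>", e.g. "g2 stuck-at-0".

Fault-free values for test 1 (x1=1, x2=0, x3=1, x4=0): g1=1, g2=1, g3=0, g4=0, g5=1, g6=1, g7=0, g8=1, g9=0, giving Y=0. Observed 1.
Test 1: faults giving observed 1 are {g7 stuck-at-1, g9 stuck-at-1}.
Test 2 (x1=0, x2=1, x3=1, x4=1): fault-free g1=1, g2=0, g3=1, g4=1, g5=0, g6=1, g7=0, g8=0, g9=0 → 0; observed 0. Eliminates g9 stuck-at-1.
Only g7 stuck-at-1 is consistent with every test.

g7 stuck-at-1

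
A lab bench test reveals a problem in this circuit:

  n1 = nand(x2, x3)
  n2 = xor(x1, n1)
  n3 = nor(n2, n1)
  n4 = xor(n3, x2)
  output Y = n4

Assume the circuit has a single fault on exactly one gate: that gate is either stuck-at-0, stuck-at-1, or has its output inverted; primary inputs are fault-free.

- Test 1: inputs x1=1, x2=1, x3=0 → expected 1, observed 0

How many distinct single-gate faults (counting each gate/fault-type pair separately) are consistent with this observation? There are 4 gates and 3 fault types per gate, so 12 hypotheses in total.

4

Fault-free: n1=1, n2=0, n3=0, n4=1 → 1. Observed 0.
  n1 stuck-at-0: output 1 ✗
  n1 stuck-at-1: output 1 ✗
  n1 inverted output: output 1 ✗
  n2 stuck-at-0: output 1 ✗
  n2 stuck-at-1: output 1 ✗
  n2 inverted output: output 1 ✗
  n3 stuck-at-0: output 1 ✗
  n3 stuck-at-1: output 0 ✓
  n3 inverted output: output 0 ✓
  n4 stuck-at-0: output 0 ✓
  n4 stuck-at-1: output 1 ✗
  n4 inverted output: output 0 ✓
Consistent faults: {n3 stuck-at-1, n3 inverted output, n4 stuck-at-0, n4 inverted output} — 4 in all.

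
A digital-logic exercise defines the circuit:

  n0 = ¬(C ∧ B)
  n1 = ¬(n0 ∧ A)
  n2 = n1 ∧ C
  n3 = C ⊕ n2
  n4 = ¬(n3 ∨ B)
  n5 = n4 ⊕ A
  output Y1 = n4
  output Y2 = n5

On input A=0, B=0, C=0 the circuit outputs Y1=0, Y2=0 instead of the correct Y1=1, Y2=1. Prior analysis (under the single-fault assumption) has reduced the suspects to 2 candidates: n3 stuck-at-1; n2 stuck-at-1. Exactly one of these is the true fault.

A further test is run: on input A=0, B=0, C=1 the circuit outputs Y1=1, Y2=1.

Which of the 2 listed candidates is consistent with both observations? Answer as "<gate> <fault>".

n2 stuck-at-1

Evaluate each candidate on input A=0, B=0, C=1:
  n3 stuck-at-1: n0=1, n1=1, n2=1, n3=1 [stuck-at-1], n4=0, n5=0 → Y1=0, Y2=0 — eliminated
  n2 stuck-at-1: n0=1, n1=1, n2=1 [stuck-at-1], n3=0, n4=1, n5=1 → Y1=1, Y2=1 — matches
Only n2 stuck-at-1 reproduces the observed Y1=1, Y2=1.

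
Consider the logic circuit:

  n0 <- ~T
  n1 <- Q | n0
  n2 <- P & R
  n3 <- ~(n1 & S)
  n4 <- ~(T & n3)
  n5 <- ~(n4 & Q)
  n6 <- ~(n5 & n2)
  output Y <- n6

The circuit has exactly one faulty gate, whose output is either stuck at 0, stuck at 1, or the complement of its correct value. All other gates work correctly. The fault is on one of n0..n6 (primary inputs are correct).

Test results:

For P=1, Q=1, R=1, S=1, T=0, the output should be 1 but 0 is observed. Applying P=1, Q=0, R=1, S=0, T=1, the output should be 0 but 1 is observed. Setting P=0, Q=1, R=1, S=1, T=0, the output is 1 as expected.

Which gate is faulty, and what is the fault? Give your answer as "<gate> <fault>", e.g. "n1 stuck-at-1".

n5 inverted output

Fault-free values for test 1 (P=1, Q=1, R=1, S=1, T=0): n0=1, n1=1, n2=1, n3=0, n4=1, n5=0, n6=1, giving Y=1. Observed 0.
Test 1: faults giving observed 0 are {n4 stuck-at-0, n4 inverted output, n5 stuck-at-1, n5 inverted output, n6 stuck-at-0, n6 inverted output}.
Test 2 (P=1, Q=0, R=1, S=0, T=1): fault-free n0=0, n1=0, n2=1, n3=1, n4=0, n5=1, n6=0 → 0; observed 1. Eliminates n4 stuck-at-0, n4 inverted output, n5 stuck-at-1, n6 stuck-at-0.
Test 3 (P=0, Q=1, R=1, S=1, T=0): fault-free n0=1, n1=1, n2=0, n3=0, n4=1, n5=0, n6=1 → 1; observed 1. Eliminates n6 inverted output.
Only n5 inverted output is consistent with every test.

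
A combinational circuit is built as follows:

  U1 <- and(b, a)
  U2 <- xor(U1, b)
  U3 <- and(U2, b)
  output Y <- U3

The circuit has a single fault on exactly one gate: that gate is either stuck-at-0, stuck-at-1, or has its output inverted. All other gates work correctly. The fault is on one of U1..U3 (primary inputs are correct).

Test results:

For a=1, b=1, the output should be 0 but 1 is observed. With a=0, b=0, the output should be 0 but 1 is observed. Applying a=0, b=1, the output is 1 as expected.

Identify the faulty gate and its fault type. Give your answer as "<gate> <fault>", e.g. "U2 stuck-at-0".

U3 stuck-at-1

Fault-free values for test 1 (a=1, b=1): U1=1, U2=0, U3=0, giving Y=0. Observed 1.
Test 1: faults giving observed 1 are {U1 stuck-at-0, U1 inverted output, U2 stuck-at-1, U2 inverted output, U3 stuck-at-1, U3 inverted output}.
Test 2 (a=0, b=0): fault-free U1=0, U2=0, U3=0 → 0; observed 1. Eliminates U1 stuck-at-0, U1 inverted output, U2 stuck-at-1, U2 inverted output.
Test 3 (a=0, b=1): fault-free U1=0, U2=1, U3=1 → 1; observed 1. Eliminates U3 inverted output.
Only U3 stuck-at-1 is consistent with every test.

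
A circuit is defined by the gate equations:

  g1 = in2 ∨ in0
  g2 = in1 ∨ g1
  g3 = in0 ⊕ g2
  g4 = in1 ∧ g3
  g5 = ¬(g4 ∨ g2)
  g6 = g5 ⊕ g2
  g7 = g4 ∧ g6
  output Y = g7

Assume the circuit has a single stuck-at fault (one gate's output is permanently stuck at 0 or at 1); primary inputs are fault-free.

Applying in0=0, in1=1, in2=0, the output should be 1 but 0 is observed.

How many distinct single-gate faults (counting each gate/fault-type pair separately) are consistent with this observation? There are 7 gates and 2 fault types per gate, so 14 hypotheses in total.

6

Fault-free: g1=0, g2=1, g3=1, g4=1, g5=0, g6=1, g7=1 → 1. Observed 0.
  g1 stuck-at-0: output 1 ✗
  g1 stuck-at-1: output 1 ✗
  g2 stuck-at-0: output 0 ✓
  g2 stuck-at-1: output 1 ✗
  g3 stuck-at-0: output 0 ✓
  g3 stuck-at-1: output 1 ✗
  g4 stuck-at-0: output 0 ✓
  g4 stuck-at-1: output 1 ✗
  g5 stuck-at-0: output 1 ✗
  g5 stuck-at-1: output 0 ✓
  g6 stuck-at-0: output 0 ✓
  g6 stuck-at-1: output 1 ✗
  g7 stuck-at-0: output 0 ✓
  g7 stuck-at-1: output 1 ✗
Consistent faults: {g2 stuck-at-0, g3 stuck-at-0, g4 stuck-at-0, g5 stuck-at-1, g6 stuck-at-0, g7 stuck-at-0} — 6 in all.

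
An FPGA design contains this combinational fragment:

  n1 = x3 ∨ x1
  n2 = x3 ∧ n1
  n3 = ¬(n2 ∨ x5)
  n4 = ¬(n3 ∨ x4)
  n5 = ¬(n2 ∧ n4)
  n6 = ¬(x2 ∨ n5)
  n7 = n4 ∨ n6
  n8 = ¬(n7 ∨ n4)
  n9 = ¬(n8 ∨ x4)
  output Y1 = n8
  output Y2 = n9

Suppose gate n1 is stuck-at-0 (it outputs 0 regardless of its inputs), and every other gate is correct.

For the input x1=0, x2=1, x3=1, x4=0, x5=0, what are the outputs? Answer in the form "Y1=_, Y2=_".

Propagate with n1 forced: n1=0 [stuck-at-0], n2=0, n3=1, n4=0, n5=1, n6=0, n7=0, n8=1, n9=0.
So the outputs are Y1=1, Y2=0. (Without the fault they would be Y1=0, Y2=1.)

Y1=1, Y2=0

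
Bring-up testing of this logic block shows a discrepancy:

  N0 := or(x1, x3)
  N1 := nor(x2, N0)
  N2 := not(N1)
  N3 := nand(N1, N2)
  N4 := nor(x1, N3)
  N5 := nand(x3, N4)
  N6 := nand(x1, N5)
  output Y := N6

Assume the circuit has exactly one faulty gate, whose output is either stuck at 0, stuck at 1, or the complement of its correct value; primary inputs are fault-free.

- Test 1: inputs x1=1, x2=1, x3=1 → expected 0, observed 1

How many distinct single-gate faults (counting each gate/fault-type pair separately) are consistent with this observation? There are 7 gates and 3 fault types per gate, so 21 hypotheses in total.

6

Fault-free: N0=1, N1=0, N2=1, N3=1, N4=0, N5=1, N6=0 → 0. Observed 1.
  N0: none of the 3 fault types match ✗
  N1: none of the 3 fault types match ✗
  N2: none of the 3 fault types match ✗
  N3: none of the 3 fault types match ✗
  N4: stuck-at-1, inverted output ✓; others ✗
  N5: stuck-at-0, inverted output ✓; others ✗
  N6: stuck-at-1, inverted output ✓; others ✗
Consistent faults: {N4 stuck-at-1, N4 inverted output, N5 stuck-at-0, N5 inverted output, N6 stuck-at-1, N6 inverted output} — 6 in all.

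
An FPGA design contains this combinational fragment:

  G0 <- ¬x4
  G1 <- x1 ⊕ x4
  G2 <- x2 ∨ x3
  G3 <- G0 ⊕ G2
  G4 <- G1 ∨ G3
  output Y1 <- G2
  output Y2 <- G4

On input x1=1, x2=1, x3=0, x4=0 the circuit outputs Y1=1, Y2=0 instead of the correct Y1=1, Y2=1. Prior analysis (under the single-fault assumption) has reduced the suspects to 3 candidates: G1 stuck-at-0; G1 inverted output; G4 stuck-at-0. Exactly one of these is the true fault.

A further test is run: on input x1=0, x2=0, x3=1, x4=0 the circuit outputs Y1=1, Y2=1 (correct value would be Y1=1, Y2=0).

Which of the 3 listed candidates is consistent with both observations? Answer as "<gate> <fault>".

G1 inverted output

Evaluate each candidate on input x1=0, x2=0, x3=1, x4=0:
  G1 stuck-at-0: G0=1, G1=0 [stuck-at-0], G2=1, G3=0, G4=0 → Y1=1, Y2=0 — eliminated
  G1 inverted output: G0=1, G1=1 [inverted output], G2=1, G3=0, G4=1 → Y1=1, Y2=1 — matches
  G4 stuck-at-0: G0=1, G1=0, G2=1, G3=0, G4=0 [stuck-at-0] → Y1=1, Y2=0 — eliminated
Only G1 inverted output reproduces the observed Y1=1, Y2=1.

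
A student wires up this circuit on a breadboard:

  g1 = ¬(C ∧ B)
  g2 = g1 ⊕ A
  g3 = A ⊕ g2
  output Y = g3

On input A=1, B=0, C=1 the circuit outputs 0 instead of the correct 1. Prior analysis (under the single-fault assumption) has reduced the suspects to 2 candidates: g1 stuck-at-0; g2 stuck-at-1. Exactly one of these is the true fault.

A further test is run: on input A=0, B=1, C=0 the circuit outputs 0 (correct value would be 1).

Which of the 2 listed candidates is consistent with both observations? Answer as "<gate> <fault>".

Evaluate each candidate on input A=0, B=1, C=0:
  g1 stuck-at-0: g1=0 [stuck-at-0], g2=0, g3=0 → 0 — matches
  g2 stuck-at-1: g1=1, g2=1 [stuck-at-1], g3=1 → 1 — eliminated
Only g1 stuck-at-0 reproduces the observed 0.

g1 stuck-at-0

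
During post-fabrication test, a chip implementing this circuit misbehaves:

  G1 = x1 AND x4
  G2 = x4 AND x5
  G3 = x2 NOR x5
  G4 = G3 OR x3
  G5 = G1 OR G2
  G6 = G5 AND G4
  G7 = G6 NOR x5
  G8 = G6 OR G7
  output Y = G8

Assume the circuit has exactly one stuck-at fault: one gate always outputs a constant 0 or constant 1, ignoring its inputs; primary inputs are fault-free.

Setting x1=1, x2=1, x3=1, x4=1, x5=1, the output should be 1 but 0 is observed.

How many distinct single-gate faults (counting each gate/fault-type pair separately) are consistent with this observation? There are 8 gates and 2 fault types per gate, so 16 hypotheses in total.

Fault-free: G1=1, G2=1, G3=0, G4=1, G5=1, G6=1, G7=0, G8=1 → 1. Observed 0.
  G1: none of the 2 fault types match ✗
  G2: none of the 2 fault types match ✗
  G3: none of the 2 fault types match ✗
  G4: stuck-at-0 ✓; others ✗
  G5: stuck-at-0 ✓; others ✗
  G6: stuck-at-0 ✓; others ✗
  G7: none of the 2 fault types match ✗
  G8: stuck-at-0 ✓; others ✗
Consistent faults: {G4 stuck-at-0, G5 stuck-at-0, G6 stuck-at-0, G8 stuck-at-0} — 4 in all.

4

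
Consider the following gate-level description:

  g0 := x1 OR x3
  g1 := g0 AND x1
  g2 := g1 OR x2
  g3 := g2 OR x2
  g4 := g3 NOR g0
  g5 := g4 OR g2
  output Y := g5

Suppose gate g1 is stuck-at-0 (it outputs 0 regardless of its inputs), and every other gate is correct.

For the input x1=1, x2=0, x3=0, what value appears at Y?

0

Propagate with g1 forced: g0=1, g1=0 [stuck-at-0], g2=0, g3=0, g4=0, g5=0.
So Y = 0. (Without the fault it would be 1.)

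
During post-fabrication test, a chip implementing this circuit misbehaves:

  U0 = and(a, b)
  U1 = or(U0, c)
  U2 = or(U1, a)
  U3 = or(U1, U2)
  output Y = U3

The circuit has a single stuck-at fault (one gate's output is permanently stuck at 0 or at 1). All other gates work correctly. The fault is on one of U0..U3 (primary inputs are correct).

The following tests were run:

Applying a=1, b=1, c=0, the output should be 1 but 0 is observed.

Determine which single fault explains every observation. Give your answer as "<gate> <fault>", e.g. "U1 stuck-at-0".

Fault-free values for test 1 (a=1, b=1, c=0): U0=1, U1=1, U2=1, U3=1, giving Y=1. Observed 0.
Test 1: faults giving observed 0 are {U3 stuck-at-0}.
Only U3 stuck-at-0 is consistent with every test.

U3 stuck-at-0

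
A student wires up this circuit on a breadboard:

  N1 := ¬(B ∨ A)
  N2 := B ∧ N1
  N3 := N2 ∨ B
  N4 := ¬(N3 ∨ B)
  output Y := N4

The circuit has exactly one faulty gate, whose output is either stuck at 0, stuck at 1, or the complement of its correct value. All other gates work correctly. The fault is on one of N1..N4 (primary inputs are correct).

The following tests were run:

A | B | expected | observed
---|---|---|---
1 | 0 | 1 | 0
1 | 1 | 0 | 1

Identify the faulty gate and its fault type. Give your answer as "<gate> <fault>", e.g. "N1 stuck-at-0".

N4 inverted output

Fault-free values for test 1 (A=1, B=0): N1=0, N2=0, N3=0, N4=1, giving Y=1. Observed 0.
Test 1: faults giving observed 0 are {N2 stuck-at-1, N2 inverted output, N3 stuck-at-1, N3 inverted output, N4 stuck-at-0, N4 inverted output}.
Test 2 (A=1, B=1): fault-free N1=0, N2=0, N3=1, N4=0 → 0; observed 1. Eliminates N2 stuck-at-1, N2 inverted output, N3 stuck-at-1, N3 inverted output, N4 stuck-at-0.
Only N4 inverted output is consistent with every test.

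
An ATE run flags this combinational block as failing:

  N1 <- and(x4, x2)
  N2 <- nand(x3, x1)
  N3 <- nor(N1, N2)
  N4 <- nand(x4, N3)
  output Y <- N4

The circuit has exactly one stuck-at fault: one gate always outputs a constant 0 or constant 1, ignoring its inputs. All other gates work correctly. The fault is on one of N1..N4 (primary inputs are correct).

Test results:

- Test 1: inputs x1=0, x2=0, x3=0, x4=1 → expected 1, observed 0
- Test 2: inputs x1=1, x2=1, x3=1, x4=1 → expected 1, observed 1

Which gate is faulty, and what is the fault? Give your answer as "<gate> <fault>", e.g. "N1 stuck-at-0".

Fault-free values for test 1 (x1=0, x2=0, x3=0, x4=1): N1=0, N2=1, N3=0, N4=1, giving Y=1. Observed 0.
Test 1: faults giving observed 0 are {N2 stuck-at-0, N3 stuck-at-1, N4 stuck-at-0}.
Test 2 (x1=1, x2=1, x3=1, x4=1): fault-free N1=1, N2=0, N3=0, N4=1 → 1; observed 1. Eliminates N3 stuck-at-1, N4 stuck-at-0.
Only N2 stuck-at-0 is consistent with every test.

N2 stuck-at-0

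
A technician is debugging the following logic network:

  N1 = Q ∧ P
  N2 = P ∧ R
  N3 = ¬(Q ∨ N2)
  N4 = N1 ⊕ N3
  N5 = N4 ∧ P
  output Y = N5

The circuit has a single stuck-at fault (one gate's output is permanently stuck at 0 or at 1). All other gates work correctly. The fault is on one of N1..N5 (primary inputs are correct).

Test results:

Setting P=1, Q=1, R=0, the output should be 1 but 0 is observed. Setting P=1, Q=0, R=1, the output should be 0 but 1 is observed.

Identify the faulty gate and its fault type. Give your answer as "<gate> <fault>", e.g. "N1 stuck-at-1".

Fault-free values for test 1 (P=1, Q=1, R=0): N1=1, N2=0, N3=0, N4=1, N5=1, giving Y=1. Observed 0.
Test 1: faults giving observed 0 are {N1 stuck-at-0, N3 stuck-at-1, N4 stuck-at-0, N5 stuck-at-0}.
Test 2 (P=1, Q=0, R=1): fault-free N1=0, N2=1, N3=0, N4=0, N5=0 → 0; observed 1. Eliminates N1 stuck-at-0, N4 stuck-at-0, N5 stuck-at-0.
Only N3 stuck-at-1 is consistent with every test.

N3 stuck-at-1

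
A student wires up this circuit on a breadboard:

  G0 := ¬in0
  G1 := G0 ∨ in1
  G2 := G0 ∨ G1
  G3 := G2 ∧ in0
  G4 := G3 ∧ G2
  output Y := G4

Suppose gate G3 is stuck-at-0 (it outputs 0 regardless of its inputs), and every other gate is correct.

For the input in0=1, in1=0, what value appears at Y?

0

Propagate with G3 forced: G0=0, G1=0, G2=0, G3=0 [stuck-at-0], G4=0.
So Y = 0. (Same as the fault-free value — the fault is masked on this input.)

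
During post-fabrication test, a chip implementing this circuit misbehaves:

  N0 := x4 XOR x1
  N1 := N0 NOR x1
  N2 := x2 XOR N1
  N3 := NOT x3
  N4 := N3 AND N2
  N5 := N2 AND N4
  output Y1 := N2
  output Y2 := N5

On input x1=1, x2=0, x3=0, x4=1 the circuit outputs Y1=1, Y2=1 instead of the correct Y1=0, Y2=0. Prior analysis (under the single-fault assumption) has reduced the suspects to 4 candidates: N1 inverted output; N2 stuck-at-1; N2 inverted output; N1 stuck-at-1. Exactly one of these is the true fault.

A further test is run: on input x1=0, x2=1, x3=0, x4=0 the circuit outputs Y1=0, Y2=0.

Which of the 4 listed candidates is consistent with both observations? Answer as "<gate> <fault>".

Evaluate each candidate on input x1=0, x2=1, x3=0, x4=0:
  N1 inverted output: N0=0, N1=0 [inverted output], N2=1, N3=1, N4=1, N5=1 → Y1=1, Y2=1 — eliminated
  N2 stuck-at-1: N0=0, N1=1, N2=1 [stuck-at-1], N3=1, N4=1, N5=1 → Y1=1, Y2=1 — eliminated
  N2 inverted output: N0=0, N1=1, N2=1 [inverted output], N3=1, N4=1, N5=1 → Y1=1, Y2=1 — eliminated
  N1 stuck-at-1: N0=0, N1=1 [stuck-at-1], N2=0, N3=1, N4=0, N5=0 → Y1=0, Y2=0 — matches
Only N1 stuck-at-1 reproduces the observed Y1=0, Y2=0.

N1 stuck-at-1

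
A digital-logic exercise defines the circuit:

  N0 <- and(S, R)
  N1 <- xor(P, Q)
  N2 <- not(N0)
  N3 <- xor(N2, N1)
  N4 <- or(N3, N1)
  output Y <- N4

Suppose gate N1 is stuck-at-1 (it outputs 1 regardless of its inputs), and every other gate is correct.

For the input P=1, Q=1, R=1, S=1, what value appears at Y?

Propagate with N1 forced: N0=1, N1=1 [stuck-at-1], N2=0, N3=1, N4=1.
So Y = 1. (Without the fault it would be 0.)

1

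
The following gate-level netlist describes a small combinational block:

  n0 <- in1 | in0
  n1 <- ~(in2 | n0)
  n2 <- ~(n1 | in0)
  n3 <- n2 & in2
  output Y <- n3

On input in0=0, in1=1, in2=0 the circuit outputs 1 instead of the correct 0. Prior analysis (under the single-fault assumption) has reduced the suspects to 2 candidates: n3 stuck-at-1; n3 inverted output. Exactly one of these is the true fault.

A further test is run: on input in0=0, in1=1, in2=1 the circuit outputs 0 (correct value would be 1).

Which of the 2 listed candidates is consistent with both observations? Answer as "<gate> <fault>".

n3 inverted output

Evaluate each candidate on input in0=0, in1=1, in2=1:
  n3 stuck-at-1: n0=1, n1=0, n2=1, n3=1 [stuck-at-1] → 1 — eliminated
  n3 inverted output: n0=1, n1=0, n2=1, n3=0 [inverted output] → 0 — matches
Only n3 inverted output reproduces the observed 0.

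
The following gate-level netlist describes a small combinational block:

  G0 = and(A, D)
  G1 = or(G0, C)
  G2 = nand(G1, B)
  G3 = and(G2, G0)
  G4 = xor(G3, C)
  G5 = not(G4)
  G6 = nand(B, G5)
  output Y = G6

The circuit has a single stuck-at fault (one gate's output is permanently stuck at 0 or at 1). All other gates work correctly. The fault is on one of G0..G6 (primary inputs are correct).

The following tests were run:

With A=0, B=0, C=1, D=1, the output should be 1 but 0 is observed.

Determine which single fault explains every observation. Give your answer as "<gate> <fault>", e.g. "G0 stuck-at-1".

G6 stuck-at-0

Fault-free values for test 1 (A=0, B=0, C=1, D=1): G0=0, G1=1, G2=1, G3=0, G4=1, G5=0, G6=1, giving Y=1. Observed 0.
Test 1: faults giving observed 0 are {G6 stuck-at-0}.
Only G6 stuck-at-0 is consistent with every test.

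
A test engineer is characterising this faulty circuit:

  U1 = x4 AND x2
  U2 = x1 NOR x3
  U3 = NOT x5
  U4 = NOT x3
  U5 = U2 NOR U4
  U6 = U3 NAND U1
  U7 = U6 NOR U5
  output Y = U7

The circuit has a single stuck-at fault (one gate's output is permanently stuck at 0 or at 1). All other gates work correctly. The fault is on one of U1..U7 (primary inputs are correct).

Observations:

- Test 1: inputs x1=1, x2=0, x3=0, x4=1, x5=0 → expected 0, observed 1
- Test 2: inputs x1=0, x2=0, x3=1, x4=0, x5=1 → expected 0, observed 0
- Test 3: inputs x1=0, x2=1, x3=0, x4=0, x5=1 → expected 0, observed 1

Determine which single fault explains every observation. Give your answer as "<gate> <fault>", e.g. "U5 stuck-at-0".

U6 stuck-at-0

Fault-free values for test 1 (x1=1, x2=0, x3=0, x4=1, x5=0): U1=0, U2=0, U3=1, U4=1, U5=0, U6=1, U7=0, giving Y=0. Observed 1.
Test 1: faults giving observed 1 are {U1 stuck-at-1, U6 stuck-at-0, U7 stuck-at-1}.
Test 2 (x1=0, x2=0, x3=1, x4=0, x5=1): fault-free U1=0, U2=0, U3=0, U4=0, U5=1, U6=1, U7=0 → 0; observed 0. Eliminates U7 stuck-at-1.
Test 3 (x1=0, x2=1, x3=0, x4=0, x5=1): fault-free U1=0, U2=1, U3=0, U4=1, U5=0, U6=1, U7=0 → 0; observed 1. Eliminates U1 stuck-at-1.
Only U6 stuck-at-0 is consistent with every test.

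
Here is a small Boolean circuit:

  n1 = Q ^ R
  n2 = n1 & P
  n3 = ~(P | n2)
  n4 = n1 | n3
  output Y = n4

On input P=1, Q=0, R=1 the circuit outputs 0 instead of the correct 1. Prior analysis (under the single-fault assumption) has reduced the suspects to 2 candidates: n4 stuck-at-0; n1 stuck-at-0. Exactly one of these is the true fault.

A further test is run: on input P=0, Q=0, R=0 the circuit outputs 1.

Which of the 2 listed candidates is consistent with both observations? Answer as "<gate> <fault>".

Evaluate each candidate on input P=0, Q=0, R=0:
  n4 stuck-at-0: n1=0, n2=0, n3=1, n4=0 [stuck-at-0] → 0 — eliminated
  n1 stuck-at-0: n1=0 [stuck-at-0], n2=0, n3=1, n4=1 → 1 — matches
Only n1 stuck-at-0 reproduces the observed 1.

n1 stuck-at-0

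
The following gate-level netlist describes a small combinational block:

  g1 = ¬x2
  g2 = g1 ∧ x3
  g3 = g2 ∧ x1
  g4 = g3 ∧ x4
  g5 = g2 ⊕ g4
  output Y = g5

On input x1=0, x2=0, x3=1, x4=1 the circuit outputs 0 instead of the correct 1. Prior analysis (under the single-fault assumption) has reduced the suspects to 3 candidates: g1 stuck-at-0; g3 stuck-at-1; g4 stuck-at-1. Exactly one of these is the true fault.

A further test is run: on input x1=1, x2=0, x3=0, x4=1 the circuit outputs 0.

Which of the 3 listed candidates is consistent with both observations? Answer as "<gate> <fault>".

Evaluate each candidate on input x1=1, x2=0, x3=0, x4=1:
  g1 stuck-at-0: g1=0 [stuck-at-0], g2=0, g3=0, g4=0, g5=0 → 0 — matches
  g3 stuck-at-1: g1=1, g2=0, g3=1 [stuck-at-1], g4=1, g5=1 → 1 — eliminated
  g4 stuck-at-1: g1=1, g2=0, g3=0, g4=1 [stuck-at-1], g5=1 → 1 — eliminated
Only g1 stuck-at-0 reproduces the observed 0.

g1 stuck-at-0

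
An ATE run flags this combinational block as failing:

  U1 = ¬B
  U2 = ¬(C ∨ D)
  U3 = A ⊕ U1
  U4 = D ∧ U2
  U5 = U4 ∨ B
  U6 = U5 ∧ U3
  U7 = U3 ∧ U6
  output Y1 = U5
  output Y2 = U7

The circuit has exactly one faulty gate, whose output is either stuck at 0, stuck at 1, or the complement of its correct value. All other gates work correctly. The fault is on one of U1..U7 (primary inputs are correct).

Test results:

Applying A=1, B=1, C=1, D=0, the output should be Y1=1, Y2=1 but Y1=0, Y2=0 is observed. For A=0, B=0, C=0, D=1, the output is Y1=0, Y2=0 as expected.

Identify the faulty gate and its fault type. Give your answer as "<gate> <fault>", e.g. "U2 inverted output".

U5 stuck-at-0

Fault-free values for test 1 (A=1, B=1, C=1, D=0): U1=0, U2=0, U3=1, U4=0, U5=1, U6=1, U7=1, giving Y1=1, Y2=1. Observed Y1=0, Y2=0.
Test 1: faults giving observed Y1=0, Y2=0 are {U5 stuck-at-0, U5 inverted output}.
Test 2 (A=0, B=0, C=0, D=1): fault-free U1=1, U2=0, U3=1, U4=0, U5=0, U6=0, U7=0 → Y1=0, Y2=0; observed Y1=0, Y2=0. Eliminates U5 inverted output.
Only U5 stuck-at-0 is consistent with every test.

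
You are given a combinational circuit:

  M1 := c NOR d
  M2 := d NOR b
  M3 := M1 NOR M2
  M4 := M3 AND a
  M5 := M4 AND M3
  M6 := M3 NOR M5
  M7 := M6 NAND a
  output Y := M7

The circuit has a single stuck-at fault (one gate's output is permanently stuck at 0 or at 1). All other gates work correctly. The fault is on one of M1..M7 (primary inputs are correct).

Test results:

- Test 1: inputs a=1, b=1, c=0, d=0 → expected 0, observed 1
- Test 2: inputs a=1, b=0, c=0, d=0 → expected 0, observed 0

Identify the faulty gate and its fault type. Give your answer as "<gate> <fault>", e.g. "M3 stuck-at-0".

M1 stuck-at-0

Fault-free values for test 1 (a=1, b=1, c=0, d=0): M1=1, M2=0, M3=0, M4=0, M5=0, M6=1, M7=0, giving Y=0. Observed 1.
Test 1: faults giving observed 1 are {M1 stuck-at-0, M3 stuck-at-1, M5 stuck-at-1, M6 stuck-at-0, M7 stuck-at-1}.
Test 2 (a=1, b=0, c=0, d=0): fault-free M1=1, M2=1, M3=0, M4=0, M5=0, M6=1, M7=0 → 0; observed 0. Eliminates M3 stuck-at-1, M5 stuck-at-1, M6 stuck-at-0, M7 stuck-at-1.
Only M1 stuck-at-0 is consistent with every test.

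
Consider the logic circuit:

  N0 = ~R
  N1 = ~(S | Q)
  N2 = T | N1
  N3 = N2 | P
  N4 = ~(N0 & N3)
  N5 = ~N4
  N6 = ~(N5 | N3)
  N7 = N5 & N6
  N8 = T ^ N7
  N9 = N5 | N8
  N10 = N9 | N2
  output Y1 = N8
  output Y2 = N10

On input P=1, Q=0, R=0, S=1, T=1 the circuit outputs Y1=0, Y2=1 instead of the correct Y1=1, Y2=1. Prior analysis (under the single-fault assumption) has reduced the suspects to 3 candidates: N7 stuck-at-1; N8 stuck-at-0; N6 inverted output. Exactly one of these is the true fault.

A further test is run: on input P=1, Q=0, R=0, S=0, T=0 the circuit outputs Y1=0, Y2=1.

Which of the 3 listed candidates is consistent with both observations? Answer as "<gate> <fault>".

Evaluate each candidate on input P=1, Q=0, R=0, S=0, T=0:
  N7 stuck-at-1: N0=1, N1=1, N2=1, N3=1, N4=0, N5=1, N6=0, N7=1 [stuck-at-1], N8=1, N9=1, N10=1 → Y1=1, Y2=1 — eliminated
  N8 stuck-at-0: N0=1, N1=1, N2=1, N3=1, N4=0, N5=1, N6=0, N7=0, N8=0 [stuck-at-0], N9=1, N10=1 → Y1=0, Y2=1 — matches
  N6 inverted output: N0=1, N1=1, N2=1, N3=1, N4=0, N5=1, N6=1 [inverted output], N7=1, N8=1, N9=1, N10=1 → Y1=1, Y2=1 — eliminated
Only N8 stuck-at-0 reproduces the observed Y1=0, Y2=1.

N8 stuck-at-0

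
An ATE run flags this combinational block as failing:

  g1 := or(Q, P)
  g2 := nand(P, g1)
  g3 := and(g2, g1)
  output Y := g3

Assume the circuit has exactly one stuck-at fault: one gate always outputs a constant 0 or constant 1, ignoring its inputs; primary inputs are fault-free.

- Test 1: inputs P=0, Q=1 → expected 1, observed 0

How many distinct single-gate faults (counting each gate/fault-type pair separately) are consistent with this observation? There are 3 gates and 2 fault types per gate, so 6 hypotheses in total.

3

Fault-free: g1=1, g2=1, g3=1 → 1. Observed 0.
  g1 stuck-at-0: output 0 ✓
  g1 stuck-at-1: output 1 ✗
  g2 stuck-at-0: output 0 ✓
  g2 stuck-at-1: output 1 ✗
  g3 stuck-at-0: output 0 ✓
  g3 stuck-at-1: output 1 ✗
Consistent faults: {g1 stuck-at-0, g2 stuck-at-0, g3 stuck-at-0} — 3 in all.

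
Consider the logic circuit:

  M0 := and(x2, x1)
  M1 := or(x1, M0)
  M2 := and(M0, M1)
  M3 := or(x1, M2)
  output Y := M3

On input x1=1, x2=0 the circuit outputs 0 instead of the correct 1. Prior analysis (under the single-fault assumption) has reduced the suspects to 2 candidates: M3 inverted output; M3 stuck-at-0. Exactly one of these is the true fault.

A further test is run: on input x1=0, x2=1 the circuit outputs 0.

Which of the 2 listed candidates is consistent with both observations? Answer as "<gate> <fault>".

Evaluate each candidate on input x1=0, x2=1:
  M3 inverted output: M0=0, M1=0, M2=0, M3=1 [inverted output] → 1 — eliminated
  M3 stuck-at-0: M0=0, M1=0, M2=0, M3=0 [stuck-at-0] → 0 — matches
Only M3 stuck-at-0 reproduces the observed 0.

M3 stuck-at-0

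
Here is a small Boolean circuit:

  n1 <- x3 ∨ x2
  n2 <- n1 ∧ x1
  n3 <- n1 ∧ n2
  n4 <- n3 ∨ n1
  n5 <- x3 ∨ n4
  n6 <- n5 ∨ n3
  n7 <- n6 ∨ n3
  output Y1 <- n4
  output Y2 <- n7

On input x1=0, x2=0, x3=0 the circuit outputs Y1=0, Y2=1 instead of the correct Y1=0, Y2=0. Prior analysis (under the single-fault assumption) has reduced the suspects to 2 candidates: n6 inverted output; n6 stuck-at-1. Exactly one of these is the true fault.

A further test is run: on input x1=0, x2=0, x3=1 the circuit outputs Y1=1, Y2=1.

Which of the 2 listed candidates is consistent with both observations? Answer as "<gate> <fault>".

n6 stuck-at-1

Evaluate each candidate on input x1=0, x2=0, x3=1:
  n6 inverted output: n1=1, n2=0, n3=0, n4=1, n5=1, n6=0 [inverted output], n7=0 → Y1=1, Y2=0 — eliminated
  n6 stuck-at-1: n1=1, n2=0, n3=0, n4=1, n5=1, n6=1 [stuck-at-1], n7=1 → Y1=1, Y2=1 — matches
Only n6 stuck-at-1 reproduces the observed Y1=1, Y2=1.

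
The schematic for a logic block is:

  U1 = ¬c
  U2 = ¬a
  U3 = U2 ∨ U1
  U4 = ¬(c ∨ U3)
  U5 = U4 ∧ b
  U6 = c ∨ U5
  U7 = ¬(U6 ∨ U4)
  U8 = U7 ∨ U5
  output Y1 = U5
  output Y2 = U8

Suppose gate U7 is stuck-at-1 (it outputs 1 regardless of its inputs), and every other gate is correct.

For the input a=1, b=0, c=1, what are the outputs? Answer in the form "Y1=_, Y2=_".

Propagate with U7 forced: U1=0, U2=0, U3=0, U4=0, U5=0, U6=1, U7=1 [stuck-at-1], U8=1.
So the outputs are Y1=0, Y2=1. (Without the fault they would be Y1=0, Y2=0.)

Y1=0, Y2=1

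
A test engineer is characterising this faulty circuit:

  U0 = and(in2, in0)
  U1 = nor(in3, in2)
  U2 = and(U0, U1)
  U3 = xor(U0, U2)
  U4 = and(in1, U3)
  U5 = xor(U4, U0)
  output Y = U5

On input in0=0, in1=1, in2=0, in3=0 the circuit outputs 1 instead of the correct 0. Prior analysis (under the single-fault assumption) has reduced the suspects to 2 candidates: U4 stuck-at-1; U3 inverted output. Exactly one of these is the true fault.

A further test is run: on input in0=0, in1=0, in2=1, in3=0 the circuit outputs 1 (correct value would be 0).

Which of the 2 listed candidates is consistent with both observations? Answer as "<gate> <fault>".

U4 stuck-at-1

Evaluate each candidate on input in0=0, in1=0, in2=1, in3=0:
  U4 stuck-at-1: U0=0, U1=0, U2=0, U3=0, U4=1 [stuck-at-1], U5=1 → 1 — matches
  U3 inverted output: U0=0, U1=0, U2=0, U3=1 [inverted output], U4=0, U5=0 → 0 — eliminated
Only U4 stuck-at-1 reproduces the observed 1.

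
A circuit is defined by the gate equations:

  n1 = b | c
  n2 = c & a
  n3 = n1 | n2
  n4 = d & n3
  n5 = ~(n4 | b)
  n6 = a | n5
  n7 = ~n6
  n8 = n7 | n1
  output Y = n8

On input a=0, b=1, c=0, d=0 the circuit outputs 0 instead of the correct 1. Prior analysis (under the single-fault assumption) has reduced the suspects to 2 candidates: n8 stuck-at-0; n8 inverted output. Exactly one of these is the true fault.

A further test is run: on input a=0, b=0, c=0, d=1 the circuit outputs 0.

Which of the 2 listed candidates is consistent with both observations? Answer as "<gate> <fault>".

n8 stuck-at-0

Evaluate each candidate on input a=0, b=0, c=0, d=1:
  n8 stuck-at-0: n1=0, n2=0, n3=0, n4=0, n5=1, n6=1, n7=0, n8=0 [stuck-at-0] → 0 — matches
  n8 inverted output: n1=0, n2=0, n3=0, n4=0, n5=1, n6=1, n7=0, n8=1 [inverted output] → 1 — eliminated
Only n8 stuck-at-0 reproduces the observed 0.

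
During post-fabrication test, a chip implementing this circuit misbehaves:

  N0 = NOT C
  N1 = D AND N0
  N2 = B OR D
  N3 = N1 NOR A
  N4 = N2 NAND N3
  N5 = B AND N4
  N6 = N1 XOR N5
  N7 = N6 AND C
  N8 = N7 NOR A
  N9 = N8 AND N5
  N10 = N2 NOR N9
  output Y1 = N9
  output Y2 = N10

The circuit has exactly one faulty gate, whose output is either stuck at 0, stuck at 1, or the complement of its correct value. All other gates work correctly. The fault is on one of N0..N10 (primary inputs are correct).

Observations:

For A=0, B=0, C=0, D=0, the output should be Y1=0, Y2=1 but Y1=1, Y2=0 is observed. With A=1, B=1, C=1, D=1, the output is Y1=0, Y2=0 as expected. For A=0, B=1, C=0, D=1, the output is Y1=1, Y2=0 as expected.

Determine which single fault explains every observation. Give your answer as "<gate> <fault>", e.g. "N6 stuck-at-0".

Fault-free values for test 1 (A=0, B=0, C=0, D=0): N0=1, N1=0, N2=0, N3=1, N4=1, N5=0, N6=0, N7=0, N8=1, N9=0, N10=1, giving Y1=0, Y2=1. Observed Y1=1, Y2=0.
Test 1: faults giving observed Y1=1, Y2=0 are {N5 stuck-at-1, N5 inverted output, N9 stuck-at-1, N9 inverted output}.
Test 2 (A=1, B=1, C=1, D=1): fault-free N0=0, N1=0, N2=1, N3=0, N4=1, N5=1, N6=1, N7=1, N8=0, N9=0, N10=0 → Y1=0, Y2=0; observed Y1=0, Y2=0. Eliminates N9 stuck-at-1, N9 inverted output.
Test 3 (A=0, B=1, C=0, D=1): fault-free N0=1, N1=1, N2=1, N3=0, N4=1, N5=1, N6=0, N7=0, N8=1, N9=1, N10=0 → Y1=1, Y2=0; observed Y1=1, Y2=0. Eliminates N5 inverted output.
Only N5 stuck-at-1 is consistent with every test.

N5 stuck-at-1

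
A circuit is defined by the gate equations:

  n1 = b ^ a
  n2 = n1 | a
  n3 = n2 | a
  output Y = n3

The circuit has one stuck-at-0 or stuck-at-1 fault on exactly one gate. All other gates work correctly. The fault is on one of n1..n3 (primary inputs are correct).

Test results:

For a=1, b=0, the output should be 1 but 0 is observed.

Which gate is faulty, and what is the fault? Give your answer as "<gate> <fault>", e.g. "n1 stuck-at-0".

Fault-free values for test 1 (a=1, b=0): n1=1, n2=1, n3=1, giving Y=1. Observed 0.
Test 1: faults giving observed 0 are {n3 stuck-at-0}.
Only n3 stuck-at-0 is consistent with every test.

n3 stuck-at-0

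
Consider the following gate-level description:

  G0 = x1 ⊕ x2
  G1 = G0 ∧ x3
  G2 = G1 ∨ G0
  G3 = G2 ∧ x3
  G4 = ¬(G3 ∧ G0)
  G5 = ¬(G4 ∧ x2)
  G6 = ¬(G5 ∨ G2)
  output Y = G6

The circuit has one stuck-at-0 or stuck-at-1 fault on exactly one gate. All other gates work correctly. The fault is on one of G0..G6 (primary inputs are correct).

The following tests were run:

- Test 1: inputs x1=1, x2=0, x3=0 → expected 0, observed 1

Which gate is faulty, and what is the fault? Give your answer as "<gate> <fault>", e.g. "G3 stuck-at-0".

Fault-free values for test 1 (x1=1, x2=0, x3=0): G0=1, G1=0, G2=1, G3=0, G4=1, G5=1, G6=0, giving Y=0. Observed 1.
Test 1: faults giving observed 1 are {G6 stuck-at-1}.
Only G6 stuck-at-1 is consistent with every test.

G6 stuck-at-1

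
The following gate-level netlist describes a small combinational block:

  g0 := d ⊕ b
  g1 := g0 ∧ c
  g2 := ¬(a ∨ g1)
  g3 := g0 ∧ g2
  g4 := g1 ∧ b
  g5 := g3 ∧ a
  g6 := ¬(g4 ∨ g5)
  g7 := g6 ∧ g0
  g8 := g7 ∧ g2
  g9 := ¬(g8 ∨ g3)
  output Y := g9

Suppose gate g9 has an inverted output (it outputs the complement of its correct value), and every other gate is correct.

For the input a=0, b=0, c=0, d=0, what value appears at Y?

0

Propagate with g9 forced: g0=0, g1=0, g2=1, g3=0, g4=0, g5=0, g6=1, g7=0, g8=0, g9=0 [inverted output].
So Y = 0. (Without the fault it would be 1.)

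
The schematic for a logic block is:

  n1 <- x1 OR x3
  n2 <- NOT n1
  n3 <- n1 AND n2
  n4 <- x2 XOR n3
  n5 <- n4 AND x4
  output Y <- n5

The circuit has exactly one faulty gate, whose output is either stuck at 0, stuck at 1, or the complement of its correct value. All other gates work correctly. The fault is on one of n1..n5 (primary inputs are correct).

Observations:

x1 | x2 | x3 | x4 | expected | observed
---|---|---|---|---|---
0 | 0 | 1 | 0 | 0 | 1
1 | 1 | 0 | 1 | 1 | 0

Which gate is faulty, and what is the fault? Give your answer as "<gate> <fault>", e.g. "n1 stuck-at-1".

n5 inverted output

Fault-free values for test 1 (x1=0, x2=0, x3=1, x4=0): n1=1, n2=0, n3=0, n4=0, n5=0, giving Y=0. Observed 1.
Test 1: faults giving observed 1 are {n5 stuck-at-1, n5 inverted output}.
Test 2 (x1=1, x2=1, x3=0, x4=1): fault-free n1=1, n2=0, n3=0, n4=1, n5=1 → 1; observed 0. Eliminates n5 stuck-at-1.
Only n5 inverted output is consistent with every test.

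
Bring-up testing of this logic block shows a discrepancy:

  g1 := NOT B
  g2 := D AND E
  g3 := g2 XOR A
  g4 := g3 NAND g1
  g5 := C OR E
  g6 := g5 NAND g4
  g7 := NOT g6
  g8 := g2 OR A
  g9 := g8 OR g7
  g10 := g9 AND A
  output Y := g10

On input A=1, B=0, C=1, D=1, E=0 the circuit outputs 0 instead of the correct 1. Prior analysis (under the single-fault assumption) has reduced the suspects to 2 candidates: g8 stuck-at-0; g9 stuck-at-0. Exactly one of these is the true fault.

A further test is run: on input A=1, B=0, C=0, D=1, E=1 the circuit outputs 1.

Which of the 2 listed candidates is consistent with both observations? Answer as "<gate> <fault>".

Evaluate each candidate on input A=1, B=0, C=0, D=1, E=1:
  g8 stuck-at-0: g1=1, g2=1, g3=0, g4=1, g5=1, g6=0, g7=1, g8=0 [stuck-at-0], g9=1, g10=1 → 1 — matches
  g9 stuck-at-0: g1=1, g2=1, g3=0, g4=1, g5=1, g6=0, g7=1, g8=1, g9=0 [stuck-at-0], g10=0 → 0 — eliminated
Only g8 stuck-at-0 reproduces the observed 1.

g8 stuck-at-0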